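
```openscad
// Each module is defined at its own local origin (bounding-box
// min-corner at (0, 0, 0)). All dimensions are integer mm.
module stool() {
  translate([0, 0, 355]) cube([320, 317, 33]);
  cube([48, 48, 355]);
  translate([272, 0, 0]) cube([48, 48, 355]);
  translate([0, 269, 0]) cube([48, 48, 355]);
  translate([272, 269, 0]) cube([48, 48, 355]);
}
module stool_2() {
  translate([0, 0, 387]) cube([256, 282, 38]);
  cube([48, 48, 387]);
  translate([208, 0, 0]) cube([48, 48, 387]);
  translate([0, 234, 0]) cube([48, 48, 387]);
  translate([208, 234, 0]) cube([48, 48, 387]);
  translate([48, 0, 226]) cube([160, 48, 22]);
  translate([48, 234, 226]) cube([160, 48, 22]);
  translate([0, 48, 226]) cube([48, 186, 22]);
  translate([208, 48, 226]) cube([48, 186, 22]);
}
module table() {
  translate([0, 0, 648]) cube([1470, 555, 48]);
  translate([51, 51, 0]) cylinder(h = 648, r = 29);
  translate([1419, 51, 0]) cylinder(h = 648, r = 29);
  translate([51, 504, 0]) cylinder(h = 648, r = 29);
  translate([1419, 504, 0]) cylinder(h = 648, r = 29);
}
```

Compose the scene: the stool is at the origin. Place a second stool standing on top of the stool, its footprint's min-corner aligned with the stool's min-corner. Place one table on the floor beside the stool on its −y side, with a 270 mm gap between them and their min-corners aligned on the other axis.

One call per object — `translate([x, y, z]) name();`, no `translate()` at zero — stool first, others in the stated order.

stool();
translate([0, 0, 388]) stool_2();
translate([0, -825, 0]) table();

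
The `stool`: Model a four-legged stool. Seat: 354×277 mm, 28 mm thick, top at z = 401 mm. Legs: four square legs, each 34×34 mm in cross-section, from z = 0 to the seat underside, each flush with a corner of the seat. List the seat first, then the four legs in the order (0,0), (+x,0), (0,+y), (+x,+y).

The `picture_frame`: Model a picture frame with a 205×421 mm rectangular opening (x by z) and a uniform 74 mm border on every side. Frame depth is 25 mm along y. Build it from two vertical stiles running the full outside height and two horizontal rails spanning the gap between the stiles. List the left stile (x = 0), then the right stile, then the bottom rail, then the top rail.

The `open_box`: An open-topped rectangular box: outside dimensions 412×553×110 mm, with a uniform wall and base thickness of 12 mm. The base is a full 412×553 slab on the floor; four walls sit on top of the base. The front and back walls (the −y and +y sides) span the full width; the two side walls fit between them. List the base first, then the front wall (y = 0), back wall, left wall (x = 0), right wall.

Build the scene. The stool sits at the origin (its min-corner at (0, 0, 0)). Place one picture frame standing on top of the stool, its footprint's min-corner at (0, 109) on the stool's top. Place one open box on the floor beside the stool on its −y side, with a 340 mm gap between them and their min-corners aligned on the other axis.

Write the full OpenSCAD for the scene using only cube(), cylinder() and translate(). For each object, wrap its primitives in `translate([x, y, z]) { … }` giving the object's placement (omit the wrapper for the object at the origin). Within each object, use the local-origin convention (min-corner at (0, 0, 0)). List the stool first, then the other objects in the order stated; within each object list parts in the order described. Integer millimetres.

translate([0, 0, 373]) cube([354, 277, 28]);
cube([34, 34, 373]);
translate([320, 0, 0]) cube([34, 34, 373]);
translate([0, 243, 0]) cube([34, 34, 373]);
translate([320, 243, 0]) cube([34, 34, 373]);
translate([0, 109, 401]) {
  cube([74, 25, 569]);
  translate([279, 0, 0]) cube([74, 25, 569]);
  translate([74, 0, 0]) cube([205, 25, 74]);
  translate([74, 0, 495]) cube([205, 25, 74]);
}
translate([0, -893, 0]) {
  cube([412, 553, 12]);
  translate([0, 0, 12]) cube([412, 12, 98]);
  translate([0, 541, 12]) cube([412, 12, 98]);
  translate([0, 12, 12]) cube([12, 529, 98]);
  translate([400, 12, 12]) cube([12, 529, 98]);
}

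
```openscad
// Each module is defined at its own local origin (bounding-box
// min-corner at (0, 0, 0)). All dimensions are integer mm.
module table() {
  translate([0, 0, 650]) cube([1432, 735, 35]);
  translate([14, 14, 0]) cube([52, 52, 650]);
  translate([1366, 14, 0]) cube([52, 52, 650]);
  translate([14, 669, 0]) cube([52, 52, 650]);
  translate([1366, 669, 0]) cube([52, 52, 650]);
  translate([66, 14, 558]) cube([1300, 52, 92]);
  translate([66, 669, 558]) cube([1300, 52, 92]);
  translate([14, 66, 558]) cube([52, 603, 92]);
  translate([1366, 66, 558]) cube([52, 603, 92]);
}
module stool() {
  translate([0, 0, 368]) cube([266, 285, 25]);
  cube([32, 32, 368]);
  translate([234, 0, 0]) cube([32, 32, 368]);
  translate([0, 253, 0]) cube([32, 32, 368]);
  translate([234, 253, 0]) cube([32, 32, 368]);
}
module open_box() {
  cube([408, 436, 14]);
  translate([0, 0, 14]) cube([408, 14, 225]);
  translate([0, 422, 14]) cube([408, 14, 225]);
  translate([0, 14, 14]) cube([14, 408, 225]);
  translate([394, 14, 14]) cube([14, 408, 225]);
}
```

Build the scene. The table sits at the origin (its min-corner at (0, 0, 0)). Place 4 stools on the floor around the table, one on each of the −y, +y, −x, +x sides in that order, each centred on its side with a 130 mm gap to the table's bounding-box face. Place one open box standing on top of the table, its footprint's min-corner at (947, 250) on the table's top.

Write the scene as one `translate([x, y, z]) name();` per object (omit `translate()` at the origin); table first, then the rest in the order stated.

table();
translate([583, -415, 0]) stool();
translate([583, 865, 0]) stool();
translate([-396, 225, 0]) stool();
translate([1562, 225, 0]) stool();
translate([947, 250, 685]) open_box();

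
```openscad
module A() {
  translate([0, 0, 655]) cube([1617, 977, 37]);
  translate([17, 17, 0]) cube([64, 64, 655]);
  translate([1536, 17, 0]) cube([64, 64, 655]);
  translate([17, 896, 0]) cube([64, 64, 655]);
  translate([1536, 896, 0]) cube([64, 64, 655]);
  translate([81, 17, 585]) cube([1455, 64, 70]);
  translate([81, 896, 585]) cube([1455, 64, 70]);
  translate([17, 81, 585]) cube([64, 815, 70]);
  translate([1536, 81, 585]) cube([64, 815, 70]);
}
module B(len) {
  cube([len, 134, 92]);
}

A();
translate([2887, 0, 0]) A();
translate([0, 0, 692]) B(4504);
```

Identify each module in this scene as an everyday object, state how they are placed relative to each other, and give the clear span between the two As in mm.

A is a table. B is a beam. A beam spans the tops of two tables. The clear span between the two tables is 1270 mm.

Second table starts at x = 2887; first ends at x = 1617; clear span = 2887 − 1617 = 1270 mm.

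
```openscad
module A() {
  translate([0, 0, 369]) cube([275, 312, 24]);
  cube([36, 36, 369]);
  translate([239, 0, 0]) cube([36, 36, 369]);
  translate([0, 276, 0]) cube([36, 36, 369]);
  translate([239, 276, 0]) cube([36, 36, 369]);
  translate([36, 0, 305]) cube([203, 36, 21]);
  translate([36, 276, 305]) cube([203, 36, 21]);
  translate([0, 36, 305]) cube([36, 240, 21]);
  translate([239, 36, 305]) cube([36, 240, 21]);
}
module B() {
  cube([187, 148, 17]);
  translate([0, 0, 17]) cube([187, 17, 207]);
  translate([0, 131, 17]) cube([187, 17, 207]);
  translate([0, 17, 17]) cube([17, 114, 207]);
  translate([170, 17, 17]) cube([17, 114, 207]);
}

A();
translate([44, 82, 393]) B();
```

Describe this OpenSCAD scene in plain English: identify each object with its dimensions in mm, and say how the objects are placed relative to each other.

A is a simple wooden stool: a rectangular seat 275 mm (x) by 312 mm (y), 24 mm thick, top face at z = 393 mm, on four square legs, each 36×36 mm in cross-section. The legs rest on z = 0, each flush with a corner of the seat. Four stretchers, 36 mm wide and 21 mm tall, connect adjacent legs with their undersides at z = 305 mm, each running between the inner faces of the legs it joins and aligned with the legs' outer faces on the other axis.

B is an open-topped rectangular box: outside dimensions 187×148×224 mm, with a uniform wall and base thickness of 17 mm. The base is a full 187×148 slab on the floor; four walls sit on top of the base. The front and back walls (the −y and +y sides) span the full width; the two side walls fit between them.

The open box is on top of the stool, centred.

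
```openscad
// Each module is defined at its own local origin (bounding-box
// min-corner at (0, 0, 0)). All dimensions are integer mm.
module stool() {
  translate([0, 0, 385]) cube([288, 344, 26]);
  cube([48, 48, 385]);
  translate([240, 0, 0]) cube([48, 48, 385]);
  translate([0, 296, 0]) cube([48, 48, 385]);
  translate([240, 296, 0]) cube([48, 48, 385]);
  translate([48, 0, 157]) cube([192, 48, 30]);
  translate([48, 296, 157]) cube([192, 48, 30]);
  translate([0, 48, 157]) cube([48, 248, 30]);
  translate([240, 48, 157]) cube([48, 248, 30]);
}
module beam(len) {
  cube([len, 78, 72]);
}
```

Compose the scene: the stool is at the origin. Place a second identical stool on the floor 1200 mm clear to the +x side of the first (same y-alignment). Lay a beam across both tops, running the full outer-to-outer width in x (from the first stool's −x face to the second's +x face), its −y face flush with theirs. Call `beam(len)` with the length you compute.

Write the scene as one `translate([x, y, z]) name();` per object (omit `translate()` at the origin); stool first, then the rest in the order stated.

stool();
translate([1488, 0, 0]) stool();
translate([0, 0, 411]) beam(1776);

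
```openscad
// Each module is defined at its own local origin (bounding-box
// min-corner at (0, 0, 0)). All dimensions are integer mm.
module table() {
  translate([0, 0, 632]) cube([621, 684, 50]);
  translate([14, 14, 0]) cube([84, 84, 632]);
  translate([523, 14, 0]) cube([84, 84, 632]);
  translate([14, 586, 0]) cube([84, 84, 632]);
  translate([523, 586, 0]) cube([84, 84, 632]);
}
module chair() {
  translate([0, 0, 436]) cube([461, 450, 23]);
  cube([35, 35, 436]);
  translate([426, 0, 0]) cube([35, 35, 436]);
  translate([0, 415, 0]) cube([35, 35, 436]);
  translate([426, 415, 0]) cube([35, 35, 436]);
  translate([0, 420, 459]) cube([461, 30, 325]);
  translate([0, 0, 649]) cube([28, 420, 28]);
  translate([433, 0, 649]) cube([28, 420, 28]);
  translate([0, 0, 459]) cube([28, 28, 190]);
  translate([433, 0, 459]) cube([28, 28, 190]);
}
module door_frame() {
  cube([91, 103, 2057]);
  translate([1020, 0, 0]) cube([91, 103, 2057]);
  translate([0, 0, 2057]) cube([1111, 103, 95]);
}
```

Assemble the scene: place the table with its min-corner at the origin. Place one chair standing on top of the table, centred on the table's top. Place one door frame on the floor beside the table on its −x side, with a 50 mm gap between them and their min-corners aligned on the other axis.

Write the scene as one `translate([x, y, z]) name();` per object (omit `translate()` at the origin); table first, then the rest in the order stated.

table();
translate([80, 117, 682]) chair();
translate([-1161, 0, 0]) door_frame();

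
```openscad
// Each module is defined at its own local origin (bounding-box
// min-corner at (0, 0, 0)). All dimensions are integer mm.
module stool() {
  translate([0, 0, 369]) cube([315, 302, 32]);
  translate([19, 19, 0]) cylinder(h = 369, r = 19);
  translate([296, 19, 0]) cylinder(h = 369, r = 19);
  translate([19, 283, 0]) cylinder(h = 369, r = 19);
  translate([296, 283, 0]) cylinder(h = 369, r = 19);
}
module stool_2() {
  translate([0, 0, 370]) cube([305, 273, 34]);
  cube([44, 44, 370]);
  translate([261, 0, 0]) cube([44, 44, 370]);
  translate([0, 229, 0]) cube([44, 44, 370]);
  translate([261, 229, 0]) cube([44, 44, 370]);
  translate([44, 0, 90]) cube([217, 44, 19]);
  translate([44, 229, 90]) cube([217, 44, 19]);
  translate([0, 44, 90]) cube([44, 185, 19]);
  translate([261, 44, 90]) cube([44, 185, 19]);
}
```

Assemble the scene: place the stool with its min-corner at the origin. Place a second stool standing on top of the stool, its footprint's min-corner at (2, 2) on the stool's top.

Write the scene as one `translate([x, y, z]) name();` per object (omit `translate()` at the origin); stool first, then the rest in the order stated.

stool();
translate([2, 2, 401]) stool_2();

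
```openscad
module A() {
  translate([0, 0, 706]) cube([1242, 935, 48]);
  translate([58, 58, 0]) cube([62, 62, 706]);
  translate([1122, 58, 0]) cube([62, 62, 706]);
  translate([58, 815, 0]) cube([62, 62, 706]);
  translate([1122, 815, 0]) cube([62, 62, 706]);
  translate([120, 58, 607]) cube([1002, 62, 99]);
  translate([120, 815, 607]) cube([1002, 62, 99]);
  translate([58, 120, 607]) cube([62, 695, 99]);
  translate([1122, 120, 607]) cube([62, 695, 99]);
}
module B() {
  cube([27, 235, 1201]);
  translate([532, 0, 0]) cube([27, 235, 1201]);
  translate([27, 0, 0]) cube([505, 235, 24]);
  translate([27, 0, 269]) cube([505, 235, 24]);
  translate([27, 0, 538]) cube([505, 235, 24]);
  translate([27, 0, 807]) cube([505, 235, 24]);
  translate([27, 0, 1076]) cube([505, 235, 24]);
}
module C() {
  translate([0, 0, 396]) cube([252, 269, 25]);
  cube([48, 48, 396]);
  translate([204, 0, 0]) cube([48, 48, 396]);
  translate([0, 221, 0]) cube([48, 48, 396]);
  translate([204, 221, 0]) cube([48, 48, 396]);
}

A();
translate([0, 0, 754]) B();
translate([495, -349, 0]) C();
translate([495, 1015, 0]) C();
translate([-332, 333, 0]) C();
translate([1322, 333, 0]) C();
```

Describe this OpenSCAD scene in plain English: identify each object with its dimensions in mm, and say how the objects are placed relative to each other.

A is a table: top 1242 mm (x) × 935 mm (y), 48 mm thick, upper face at z = 754 mm, on four 62×62 mm square legs, each inset 58 mm from the nearest pair of top edges, running from z = 0 to the bottom of the top. Four apron rails, 62 mm thick and 99 mm tall, run between adjacent legs with their top edges flush with the underside of the top and their outer faces flush with the legs' outer faces.

B is a bookshelf 559 mm wide overall, 235 mm deep and 1201 mm tall. The two sides are 27 mm thick vertical panels. 5 horizontal shelves of 24 mm thickness span between the inner faces of the sides; the lowest shelf sits on the floor and shelves are stacked with a clear vertical gap of 245 mm between each pair.

C is a four-legged stool. The seat is 252×269 mm, 25 mm thick, top at z = 421 mm. It stands on four square legs, each 48×48 mm in cross-section, from z = 0 to the seat underside, each flush with a corner of the seat.

The bookshelf is on top of the table. Four stools sit around the table at the −y, +y, −x, +x sides.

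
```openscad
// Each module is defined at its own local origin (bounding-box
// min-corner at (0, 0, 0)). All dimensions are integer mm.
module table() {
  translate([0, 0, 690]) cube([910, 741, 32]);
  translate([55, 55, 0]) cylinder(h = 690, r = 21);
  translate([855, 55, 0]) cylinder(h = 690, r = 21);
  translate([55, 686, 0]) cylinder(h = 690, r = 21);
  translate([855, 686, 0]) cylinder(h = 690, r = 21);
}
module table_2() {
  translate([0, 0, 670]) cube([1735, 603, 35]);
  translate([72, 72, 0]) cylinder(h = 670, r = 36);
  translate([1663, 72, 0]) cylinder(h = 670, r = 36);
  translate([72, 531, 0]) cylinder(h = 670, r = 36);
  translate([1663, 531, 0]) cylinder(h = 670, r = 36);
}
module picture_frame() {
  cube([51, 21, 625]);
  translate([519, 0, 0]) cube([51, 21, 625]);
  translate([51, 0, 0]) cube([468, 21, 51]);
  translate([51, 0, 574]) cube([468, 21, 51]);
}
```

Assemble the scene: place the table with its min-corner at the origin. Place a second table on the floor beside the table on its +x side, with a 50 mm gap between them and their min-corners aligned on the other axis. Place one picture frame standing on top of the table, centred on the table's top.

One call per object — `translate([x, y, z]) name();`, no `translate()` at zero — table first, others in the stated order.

table();
translate([960, 0, 0]) table_2();
translate([170, 360, 722]) picture_frame();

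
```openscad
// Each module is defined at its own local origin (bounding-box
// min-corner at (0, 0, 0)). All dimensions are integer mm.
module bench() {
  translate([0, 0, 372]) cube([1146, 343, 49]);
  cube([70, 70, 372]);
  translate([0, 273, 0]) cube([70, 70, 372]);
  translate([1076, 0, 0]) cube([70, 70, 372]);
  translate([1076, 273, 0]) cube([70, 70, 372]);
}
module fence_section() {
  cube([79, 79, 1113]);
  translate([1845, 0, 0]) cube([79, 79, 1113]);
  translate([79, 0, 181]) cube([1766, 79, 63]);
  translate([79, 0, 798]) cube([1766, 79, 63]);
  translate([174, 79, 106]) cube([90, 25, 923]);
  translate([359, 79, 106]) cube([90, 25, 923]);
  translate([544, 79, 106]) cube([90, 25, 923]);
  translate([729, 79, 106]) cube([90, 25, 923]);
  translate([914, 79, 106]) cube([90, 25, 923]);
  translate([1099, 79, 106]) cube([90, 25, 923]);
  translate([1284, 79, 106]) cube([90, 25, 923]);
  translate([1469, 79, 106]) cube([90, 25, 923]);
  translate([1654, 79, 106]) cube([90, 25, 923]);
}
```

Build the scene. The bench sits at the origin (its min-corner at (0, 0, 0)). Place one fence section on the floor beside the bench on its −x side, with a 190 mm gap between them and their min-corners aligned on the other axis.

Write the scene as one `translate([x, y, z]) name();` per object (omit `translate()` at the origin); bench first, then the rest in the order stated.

bench();
translate([-2114, 0, 0]) fence_section();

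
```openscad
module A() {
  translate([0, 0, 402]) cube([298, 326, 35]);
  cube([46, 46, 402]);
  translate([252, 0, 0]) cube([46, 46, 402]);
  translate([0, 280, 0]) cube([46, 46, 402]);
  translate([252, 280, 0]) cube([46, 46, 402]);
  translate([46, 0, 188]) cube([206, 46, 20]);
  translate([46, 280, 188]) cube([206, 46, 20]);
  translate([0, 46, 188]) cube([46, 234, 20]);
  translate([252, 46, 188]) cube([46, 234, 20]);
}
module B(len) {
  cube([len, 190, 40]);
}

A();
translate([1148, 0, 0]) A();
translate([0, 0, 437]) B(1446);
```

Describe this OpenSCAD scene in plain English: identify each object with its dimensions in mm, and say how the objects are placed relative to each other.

A is a four-legged stool. The seat is a 298×326×35 mm slab whose top surface is at z = 437 mm; four square legs, each 46×46 mm in cross-section, run from the floor (z = 0) to the underside of the seat, each flush with a corner of the seat. Four stretchers, 46 mm wide and 20 mm tall, connect adjacent legs with their undersides at z = 188 mm, each running between the inner faces of the legs it joins and aligned with the legs' outer faces on the other axis.

B is a rectangular beam 1446 mm long (x), 190 mm deep (y), 40 mm thick (z).

The beam spans the tops of two stools placed 850 mm apart, resting at z = 437 mm.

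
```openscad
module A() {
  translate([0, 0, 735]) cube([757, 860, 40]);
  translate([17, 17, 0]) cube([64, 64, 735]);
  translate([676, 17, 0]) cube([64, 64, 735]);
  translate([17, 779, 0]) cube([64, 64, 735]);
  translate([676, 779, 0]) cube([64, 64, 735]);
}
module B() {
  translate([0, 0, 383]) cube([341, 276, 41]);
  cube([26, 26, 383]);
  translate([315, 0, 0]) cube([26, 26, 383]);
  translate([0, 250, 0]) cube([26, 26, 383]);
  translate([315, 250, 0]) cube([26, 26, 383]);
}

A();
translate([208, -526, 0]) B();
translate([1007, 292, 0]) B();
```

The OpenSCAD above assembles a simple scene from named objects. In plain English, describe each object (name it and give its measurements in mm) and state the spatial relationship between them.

A is a table: top 757 mm (x) × 860 mm (y), 40 mm thick, upper face at z = 775 mm, on four 64×64 mm square legs, each inset 17 mm from the nearest pair of top edges, running from z = 0 to the bottom of the top.

B is a four-legged stool. The seat is a 341×276×41 mm slab whose top surface is at z = 424 mm; four square legs, each 26×26 mm in cross-section, run from the floor (z = 0) to the underside of the seat, each flush with a corner of the seat.

Two stools sit around the table at the −y, +x sides.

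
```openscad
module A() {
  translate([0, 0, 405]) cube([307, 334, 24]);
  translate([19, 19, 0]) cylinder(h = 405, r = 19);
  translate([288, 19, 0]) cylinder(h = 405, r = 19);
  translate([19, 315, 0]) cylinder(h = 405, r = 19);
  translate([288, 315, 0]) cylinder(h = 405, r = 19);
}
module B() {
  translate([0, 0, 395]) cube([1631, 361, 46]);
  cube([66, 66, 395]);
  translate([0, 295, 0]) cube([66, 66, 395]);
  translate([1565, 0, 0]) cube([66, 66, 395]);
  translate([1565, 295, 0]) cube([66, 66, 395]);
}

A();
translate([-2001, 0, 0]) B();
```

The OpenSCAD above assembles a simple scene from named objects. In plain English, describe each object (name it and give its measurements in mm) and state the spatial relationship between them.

A is a four-legged stool. The seat is 307×334 mm, 24 mm thick, top at z = 429 mm. It stands on four round legs, each 38 mm in diameter, from z = 0 to the seat underside, each leg's axis is inset half a diameter from the nearest pair of seat edges (so the leg's bounding box is flush with the corner).

B is a long wooden bench with a 1631 mm (x) × 361 mm (y) seat, 46 mm thick, its top surface 441 mm above the floor. Four 66 mm square legs at the seat corners, flush with the edges, run from z = 0 to the seat underside.

The bench is on the floor beside the stool on its −x side.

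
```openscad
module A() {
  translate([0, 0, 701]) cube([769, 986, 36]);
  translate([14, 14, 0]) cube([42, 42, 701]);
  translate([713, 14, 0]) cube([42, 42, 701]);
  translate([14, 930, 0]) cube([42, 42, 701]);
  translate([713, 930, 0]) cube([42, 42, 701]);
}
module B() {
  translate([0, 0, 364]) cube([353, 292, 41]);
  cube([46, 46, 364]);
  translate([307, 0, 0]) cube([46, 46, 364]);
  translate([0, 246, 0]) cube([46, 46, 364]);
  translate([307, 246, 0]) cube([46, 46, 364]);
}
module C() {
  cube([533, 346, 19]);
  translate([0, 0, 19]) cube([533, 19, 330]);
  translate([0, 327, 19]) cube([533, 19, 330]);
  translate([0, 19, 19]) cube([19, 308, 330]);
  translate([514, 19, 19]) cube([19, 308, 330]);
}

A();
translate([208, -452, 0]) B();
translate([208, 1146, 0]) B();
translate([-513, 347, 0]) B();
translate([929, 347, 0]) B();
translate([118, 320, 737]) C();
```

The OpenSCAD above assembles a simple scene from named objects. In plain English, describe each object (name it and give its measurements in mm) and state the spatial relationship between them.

A is a table: top 769 mm (x) × 986 mm (y), 36 mm thick, upper face at z = 737 mm, on four 42×42 mm square legs, each inset 14 mm from the nearest pair of top edges, running from z = 0 to the bottom of the top.

B is a four-legged stool. The seat is 353×292 mm, 41 mm thick, top at z = 405 mm. It stands on four square legs, each 46×46 mm in cross-section, from z = 0 to the seat underside, each flush with a corner of the seat.

C is an open storage box with external size 533×346×349 mm and wall thickness 19 mm (the base is also 19 mm thick). The base covers the whole footprint; the four walls stand on the base, with the y-facing walls full-width and the x-facing walls fitting between their inner faces.

Four stools sit around the table at the −y, +y, −x, +x sides. The open box is on top of the table, centred.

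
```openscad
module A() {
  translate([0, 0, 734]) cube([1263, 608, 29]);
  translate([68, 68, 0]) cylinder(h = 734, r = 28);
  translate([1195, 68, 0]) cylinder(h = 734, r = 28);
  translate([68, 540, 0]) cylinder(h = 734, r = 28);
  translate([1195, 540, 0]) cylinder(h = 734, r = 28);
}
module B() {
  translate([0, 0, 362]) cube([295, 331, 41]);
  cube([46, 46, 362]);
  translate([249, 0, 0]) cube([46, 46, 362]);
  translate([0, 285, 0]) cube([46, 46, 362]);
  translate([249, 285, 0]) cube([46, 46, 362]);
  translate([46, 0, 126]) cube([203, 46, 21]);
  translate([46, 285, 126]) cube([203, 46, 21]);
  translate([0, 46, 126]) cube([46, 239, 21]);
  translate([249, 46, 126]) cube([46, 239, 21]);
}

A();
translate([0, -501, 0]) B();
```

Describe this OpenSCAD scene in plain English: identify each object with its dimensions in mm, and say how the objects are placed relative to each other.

A is a table: top 1263 mm (x) × 608 mm (y), 29 mm thick, upper face at z = 763 mm, on four round legs of 56 mm diameter, each leg's bounding box inset 40 mm from the nearest pair of top edges, running from z = 0 to the bottom of the top.

B is a simple wooden stool: a rectangular seat 295 mm (x) by 331 mm (y), 41 mm thick, top face at z = 403 mm, on four square legs, each 46×46 mm in cross-section. The legs rest on z = 0, each flush with a corner of the seat. Four stretchers, 46 mm wide and 21 mm tall, connect adjacent legs with their undersides at z = 126 mm, each running between the inner faces of the legs it joins and aligned with the legs' outer faces on the other axis.

The stool is on the floor beside the table on its −y side.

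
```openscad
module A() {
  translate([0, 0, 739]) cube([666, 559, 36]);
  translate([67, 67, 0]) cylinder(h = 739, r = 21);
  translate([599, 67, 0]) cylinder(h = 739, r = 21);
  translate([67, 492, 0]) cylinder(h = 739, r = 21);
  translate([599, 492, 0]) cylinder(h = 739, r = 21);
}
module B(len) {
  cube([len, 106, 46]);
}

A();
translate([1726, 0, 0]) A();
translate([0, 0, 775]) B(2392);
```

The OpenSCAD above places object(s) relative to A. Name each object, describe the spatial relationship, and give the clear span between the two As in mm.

A is a table. B is a beam. A beam spans the tops of two tables. The clear span between the two tables is 1060 mm.

Second table starts at x = 1726; first ends at x = 666; clear span = 1726 − 666 = 1060 mm.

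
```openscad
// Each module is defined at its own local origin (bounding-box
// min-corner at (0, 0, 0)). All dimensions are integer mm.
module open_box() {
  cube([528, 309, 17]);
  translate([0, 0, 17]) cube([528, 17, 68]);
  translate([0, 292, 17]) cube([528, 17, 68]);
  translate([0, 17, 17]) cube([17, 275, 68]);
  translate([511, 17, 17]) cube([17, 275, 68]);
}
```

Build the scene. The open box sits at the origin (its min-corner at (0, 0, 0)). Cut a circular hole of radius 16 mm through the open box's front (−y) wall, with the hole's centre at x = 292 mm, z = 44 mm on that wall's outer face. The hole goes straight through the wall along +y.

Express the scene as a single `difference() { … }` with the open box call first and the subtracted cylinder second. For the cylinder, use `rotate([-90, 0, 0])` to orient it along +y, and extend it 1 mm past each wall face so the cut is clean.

difference() {
  open_box();
  translate([292, -1, 44]) rotate([-90, 0, 0]) cylinder(h = 19, r = 16);
}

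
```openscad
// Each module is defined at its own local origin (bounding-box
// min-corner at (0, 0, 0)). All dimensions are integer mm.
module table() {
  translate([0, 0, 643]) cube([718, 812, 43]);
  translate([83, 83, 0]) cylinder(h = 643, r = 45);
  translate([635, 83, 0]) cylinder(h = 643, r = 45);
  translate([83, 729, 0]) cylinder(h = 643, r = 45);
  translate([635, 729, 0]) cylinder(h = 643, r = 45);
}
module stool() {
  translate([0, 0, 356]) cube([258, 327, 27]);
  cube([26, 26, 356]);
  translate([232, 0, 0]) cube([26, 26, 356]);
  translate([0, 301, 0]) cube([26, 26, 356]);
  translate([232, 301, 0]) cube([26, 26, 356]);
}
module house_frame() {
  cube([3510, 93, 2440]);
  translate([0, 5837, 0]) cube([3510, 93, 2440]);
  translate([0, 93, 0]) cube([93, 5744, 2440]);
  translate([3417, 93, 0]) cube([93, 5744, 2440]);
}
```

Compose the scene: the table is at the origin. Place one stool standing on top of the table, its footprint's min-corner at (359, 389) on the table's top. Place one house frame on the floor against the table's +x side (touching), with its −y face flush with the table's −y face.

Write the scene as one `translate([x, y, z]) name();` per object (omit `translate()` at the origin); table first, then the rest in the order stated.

table();
translate([359, 389, 686]) stool();
translate([718, 0, 0]) house_frame();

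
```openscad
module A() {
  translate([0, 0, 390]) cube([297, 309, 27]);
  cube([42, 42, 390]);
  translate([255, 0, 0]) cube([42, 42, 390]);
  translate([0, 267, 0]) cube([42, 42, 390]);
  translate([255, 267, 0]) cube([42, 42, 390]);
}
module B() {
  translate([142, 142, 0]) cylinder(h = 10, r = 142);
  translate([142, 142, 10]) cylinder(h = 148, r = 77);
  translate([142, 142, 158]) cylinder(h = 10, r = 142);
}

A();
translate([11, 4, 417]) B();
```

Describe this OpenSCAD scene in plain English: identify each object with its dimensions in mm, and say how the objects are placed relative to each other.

A is a four-legged stool. The seat is 297×309 mm, 27 mm thick, top at z = 417 mm. It stands on four square legs, each 42×42 mm in cross-section, from z = 0 to the seat underside, each flush with a corner of the seat.

B is a spool: two coaxial disc flanges of radius 142 mm and thickness 10 mm, joined by a core cylinder of radius 77 mm and height 148 mm. The lower flange rests on z = 0 and the three cylinders share a vertical axis.

The spool is on top of the stool.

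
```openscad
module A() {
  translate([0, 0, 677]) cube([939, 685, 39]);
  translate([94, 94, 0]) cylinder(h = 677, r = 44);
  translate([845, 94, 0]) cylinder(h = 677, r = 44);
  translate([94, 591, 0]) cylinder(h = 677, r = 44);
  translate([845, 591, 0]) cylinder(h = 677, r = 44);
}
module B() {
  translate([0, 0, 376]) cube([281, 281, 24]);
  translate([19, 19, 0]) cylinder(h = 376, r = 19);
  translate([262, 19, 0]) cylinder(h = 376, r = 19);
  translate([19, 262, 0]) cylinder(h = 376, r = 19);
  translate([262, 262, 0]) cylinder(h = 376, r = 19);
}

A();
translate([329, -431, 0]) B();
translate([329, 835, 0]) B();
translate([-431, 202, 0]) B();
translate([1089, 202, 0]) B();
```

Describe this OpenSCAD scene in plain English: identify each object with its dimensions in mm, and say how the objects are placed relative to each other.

A is a table: top 939 mm (x) × 685 mm (y), 39 mm thick, upper face at z = 716 mm, on four round legs of 88 mm diameter, each leg's bounding box inset 50 mm from the nearest pair of top edges, running from z = 0 to the bottom of the top.

B is a four-legged stool. The seat is 281×281 mm, 24 mm thick, top at z = 400 mm. It stands on four round legs, each 38 mm in diameter, from z = 0 to the seat underside, each leg's axis is inset half a diameter from the nearest pair of seat edges (so the leg's bounding box is flush with the corner).

Four stools sit around the table at the −y, +y, −x, +x sides.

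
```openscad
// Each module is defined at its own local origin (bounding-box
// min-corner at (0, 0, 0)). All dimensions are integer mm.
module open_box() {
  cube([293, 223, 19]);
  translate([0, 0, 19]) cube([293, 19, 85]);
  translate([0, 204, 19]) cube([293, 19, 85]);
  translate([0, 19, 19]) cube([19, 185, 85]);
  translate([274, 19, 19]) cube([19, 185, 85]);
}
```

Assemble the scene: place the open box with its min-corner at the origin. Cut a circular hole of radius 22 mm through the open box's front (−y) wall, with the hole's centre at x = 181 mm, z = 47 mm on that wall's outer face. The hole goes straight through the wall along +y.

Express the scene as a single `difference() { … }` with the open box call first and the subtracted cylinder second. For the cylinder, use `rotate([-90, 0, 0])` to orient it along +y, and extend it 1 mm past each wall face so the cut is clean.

difference() {
  open_box();
  translate([181, -1, 47]) rotate([-90, 0, 0]) cylinder(h = 21, r = 22);
}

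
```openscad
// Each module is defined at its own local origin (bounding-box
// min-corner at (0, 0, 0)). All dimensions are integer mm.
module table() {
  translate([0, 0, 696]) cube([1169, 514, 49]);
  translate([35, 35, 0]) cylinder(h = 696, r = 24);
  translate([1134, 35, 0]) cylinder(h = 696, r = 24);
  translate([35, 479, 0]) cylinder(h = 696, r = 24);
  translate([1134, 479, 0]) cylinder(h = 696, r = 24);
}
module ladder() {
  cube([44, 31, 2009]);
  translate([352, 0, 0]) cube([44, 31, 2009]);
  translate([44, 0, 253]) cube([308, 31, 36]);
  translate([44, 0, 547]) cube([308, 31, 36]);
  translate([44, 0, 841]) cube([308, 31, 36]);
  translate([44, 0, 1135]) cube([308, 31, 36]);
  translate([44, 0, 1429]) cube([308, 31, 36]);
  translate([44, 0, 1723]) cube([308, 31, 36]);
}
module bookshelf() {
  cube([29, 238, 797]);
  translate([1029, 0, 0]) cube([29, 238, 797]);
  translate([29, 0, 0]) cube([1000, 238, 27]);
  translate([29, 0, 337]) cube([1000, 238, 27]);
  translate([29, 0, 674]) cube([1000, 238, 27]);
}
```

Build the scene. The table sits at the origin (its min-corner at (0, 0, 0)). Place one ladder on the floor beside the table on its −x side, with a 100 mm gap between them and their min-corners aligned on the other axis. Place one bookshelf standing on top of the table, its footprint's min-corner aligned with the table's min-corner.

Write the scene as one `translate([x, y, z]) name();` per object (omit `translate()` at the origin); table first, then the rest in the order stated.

table();
translate([-496, 0, 0]) ladder();
translate([0, 0, 745]) bookshelf();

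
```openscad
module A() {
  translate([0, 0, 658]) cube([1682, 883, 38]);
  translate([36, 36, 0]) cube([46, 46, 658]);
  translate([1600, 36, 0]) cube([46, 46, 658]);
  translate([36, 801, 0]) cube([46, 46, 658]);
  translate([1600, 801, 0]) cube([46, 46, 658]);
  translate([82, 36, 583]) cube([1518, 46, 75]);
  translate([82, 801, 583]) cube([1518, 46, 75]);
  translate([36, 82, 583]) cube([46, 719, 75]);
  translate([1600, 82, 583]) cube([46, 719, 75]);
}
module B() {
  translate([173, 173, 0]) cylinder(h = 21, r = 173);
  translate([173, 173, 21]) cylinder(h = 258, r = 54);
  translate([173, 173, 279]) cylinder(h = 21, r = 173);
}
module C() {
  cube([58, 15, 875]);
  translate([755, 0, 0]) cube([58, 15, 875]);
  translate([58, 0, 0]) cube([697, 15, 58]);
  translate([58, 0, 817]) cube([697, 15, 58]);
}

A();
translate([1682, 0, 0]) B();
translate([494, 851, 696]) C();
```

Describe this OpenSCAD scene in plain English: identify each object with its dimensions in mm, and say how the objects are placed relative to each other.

A is a table with a 1682×883 mm rectangular top, 38 mm thick, top surface at z = 696 mm, supported by four 46×46 mm square legs, each inset 36 mm from the nearest pair of top edges, running from the floor. Four apron rails, 46 mm thick and 75 mm tall, run between adjacent legs with their top edges flush with the underside of the top and their outer faces flush with the legs' outer faces.

B is a spool: two coaxial disc flanges of radius 173 mm and thickness 21 mm, joined by a core cylinder of radius 54 mm and height 258 mm. The lower flange rests on z = 0 and the three cylinders share a vertical axis.

C is a rectangular picture frame lying in the x–z plane (depth along y). The opening is 697 mm wide (x) by 759 mm tall (z), surrounded by a border 58 mm wide on all four sides. The frame is 15 mm deep and is made of two full-height vertical stiles with two horizontal rails fitted between them.

The spool is against the table's +x side, with their −y faces flush. The picture frame is on top of the table.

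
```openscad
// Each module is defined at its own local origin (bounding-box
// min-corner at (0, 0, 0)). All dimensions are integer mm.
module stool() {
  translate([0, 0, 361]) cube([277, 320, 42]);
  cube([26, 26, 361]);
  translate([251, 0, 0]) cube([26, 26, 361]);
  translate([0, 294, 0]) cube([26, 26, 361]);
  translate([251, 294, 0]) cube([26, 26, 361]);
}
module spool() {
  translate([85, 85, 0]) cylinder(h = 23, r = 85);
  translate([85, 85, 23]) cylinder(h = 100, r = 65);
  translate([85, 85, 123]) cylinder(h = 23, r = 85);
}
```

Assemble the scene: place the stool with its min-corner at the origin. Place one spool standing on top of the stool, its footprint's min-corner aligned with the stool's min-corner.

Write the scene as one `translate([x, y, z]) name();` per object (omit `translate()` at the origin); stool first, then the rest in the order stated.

stool();
translate([0, 0, 403]) spool();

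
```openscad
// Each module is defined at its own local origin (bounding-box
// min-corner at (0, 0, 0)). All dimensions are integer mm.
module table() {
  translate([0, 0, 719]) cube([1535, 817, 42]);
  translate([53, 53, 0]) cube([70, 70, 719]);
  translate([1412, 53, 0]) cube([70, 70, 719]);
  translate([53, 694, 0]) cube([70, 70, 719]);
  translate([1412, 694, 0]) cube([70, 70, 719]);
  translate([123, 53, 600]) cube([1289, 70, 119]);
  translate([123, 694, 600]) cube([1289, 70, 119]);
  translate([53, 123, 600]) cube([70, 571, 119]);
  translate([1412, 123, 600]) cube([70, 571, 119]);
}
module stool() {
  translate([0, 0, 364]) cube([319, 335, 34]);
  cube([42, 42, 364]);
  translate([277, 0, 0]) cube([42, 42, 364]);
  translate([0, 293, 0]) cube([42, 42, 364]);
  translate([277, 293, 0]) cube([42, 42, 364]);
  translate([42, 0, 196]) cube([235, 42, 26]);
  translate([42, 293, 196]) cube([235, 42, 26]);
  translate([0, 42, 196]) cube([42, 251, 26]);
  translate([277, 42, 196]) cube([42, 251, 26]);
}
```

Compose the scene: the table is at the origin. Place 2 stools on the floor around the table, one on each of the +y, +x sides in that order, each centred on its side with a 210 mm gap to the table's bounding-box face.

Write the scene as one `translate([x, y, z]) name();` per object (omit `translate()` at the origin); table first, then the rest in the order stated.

table();
translate([608, 1027, 0]) stool();
translate([1745, 241, 0]) stool();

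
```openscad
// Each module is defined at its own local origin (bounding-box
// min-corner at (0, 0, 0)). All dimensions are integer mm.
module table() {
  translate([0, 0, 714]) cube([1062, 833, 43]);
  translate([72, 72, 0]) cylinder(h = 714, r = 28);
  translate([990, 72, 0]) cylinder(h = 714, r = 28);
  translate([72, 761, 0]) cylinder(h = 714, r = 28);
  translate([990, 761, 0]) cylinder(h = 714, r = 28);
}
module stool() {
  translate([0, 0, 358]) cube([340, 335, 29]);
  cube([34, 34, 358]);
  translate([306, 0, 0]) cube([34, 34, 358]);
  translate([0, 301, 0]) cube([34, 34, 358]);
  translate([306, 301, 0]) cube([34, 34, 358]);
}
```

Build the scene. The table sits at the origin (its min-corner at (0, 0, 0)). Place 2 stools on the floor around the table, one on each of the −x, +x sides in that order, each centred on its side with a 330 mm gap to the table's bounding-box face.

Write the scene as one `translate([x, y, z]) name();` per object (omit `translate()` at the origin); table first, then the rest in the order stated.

table();
translate([-670, 249, 0]) stool();
translate([1392, 249, 0]) stool();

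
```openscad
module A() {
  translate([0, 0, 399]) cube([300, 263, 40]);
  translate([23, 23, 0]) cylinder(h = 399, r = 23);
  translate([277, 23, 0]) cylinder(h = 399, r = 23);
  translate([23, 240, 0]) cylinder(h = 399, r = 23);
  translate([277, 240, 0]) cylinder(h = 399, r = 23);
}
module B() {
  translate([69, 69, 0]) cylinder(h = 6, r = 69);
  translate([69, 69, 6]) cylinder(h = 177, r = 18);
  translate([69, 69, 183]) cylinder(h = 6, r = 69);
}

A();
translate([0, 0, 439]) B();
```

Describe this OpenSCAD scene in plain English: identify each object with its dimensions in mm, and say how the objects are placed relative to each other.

A is a four-legged stool. The seat is 300×263 mm, 40 mm thick, top at z = 439 mm. It stands on four round legs, each 46 mm in diameter, from z = 0 to the seat underside, each leg's axis is inset half a diameter from the nearest pair of seat edges (so the leg's bounding box is flush with the corner).

B is a spool: two coaxial disc flanges of radius 69 mm and thickness 6 mm, joined by a core cylinder of radius 18 mm and height 177 mm. The lower flange rests on z = 0 and the three cylinders share a vertical axis.

The spool is on top of the stool.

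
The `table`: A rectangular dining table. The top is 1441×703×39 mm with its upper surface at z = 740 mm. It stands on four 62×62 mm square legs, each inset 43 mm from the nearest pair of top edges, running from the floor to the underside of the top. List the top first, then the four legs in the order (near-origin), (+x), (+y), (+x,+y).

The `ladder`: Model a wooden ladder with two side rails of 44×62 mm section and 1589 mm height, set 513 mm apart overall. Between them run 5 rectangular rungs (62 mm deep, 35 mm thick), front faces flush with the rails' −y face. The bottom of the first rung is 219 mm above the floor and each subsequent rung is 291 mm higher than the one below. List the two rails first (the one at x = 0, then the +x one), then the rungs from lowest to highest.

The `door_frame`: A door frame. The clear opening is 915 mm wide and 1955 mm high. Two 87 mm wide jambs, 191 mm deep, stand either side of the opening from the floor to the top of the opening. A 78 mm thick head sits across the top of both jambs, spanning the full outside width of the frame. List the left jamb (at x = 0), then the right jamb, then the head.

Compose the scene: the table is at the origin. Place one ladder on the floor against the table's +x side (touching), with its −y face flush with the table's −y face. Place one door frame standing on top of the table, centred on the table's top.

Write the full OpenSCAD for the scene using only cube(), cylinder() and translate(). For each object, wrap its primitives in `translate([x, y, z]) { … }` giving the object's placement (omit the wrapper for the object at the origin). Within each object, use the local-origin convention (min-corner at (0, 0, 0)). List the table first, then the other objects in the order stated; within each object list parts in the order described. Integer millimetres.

translate([0, 0, 701]) cube([1441, 703, 39]);
translate([43, 43, 0]) cube([62, 62, 701]);
translate([1336, 43, 0]) cube([62, 62, 701]);
translate([43, 598, 0]) cube([62, 62, 701]);
translate([1336, 598, 0]) cube([62, 62, 701]);
translate([1441, 0, 0]) {
  cube([44, 62, 1589]);
  translate([469, 0, 0]) cube([44, 62, 1589]);
  translate([44, 0, 219]) cube([425, 62, 35]);
  translate([44, 0, 510]) cube([425, 62, 35]);
  translate([44, 0, 801]) cube([425, 62, 35]);
  translate([44, 0, 1092]) cube([425, 62, 35]);
  translate([44, 0, 1383]) cube([425, 62, 35]);
}
translate([176, 256, 740]) {
  cube([87, 191, 1955]);
  translate([1002, 0, 0]) cube([87, 191, 1955]);
  translate([0, 0, 1955]) cube([1089, 191, 78]);
}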